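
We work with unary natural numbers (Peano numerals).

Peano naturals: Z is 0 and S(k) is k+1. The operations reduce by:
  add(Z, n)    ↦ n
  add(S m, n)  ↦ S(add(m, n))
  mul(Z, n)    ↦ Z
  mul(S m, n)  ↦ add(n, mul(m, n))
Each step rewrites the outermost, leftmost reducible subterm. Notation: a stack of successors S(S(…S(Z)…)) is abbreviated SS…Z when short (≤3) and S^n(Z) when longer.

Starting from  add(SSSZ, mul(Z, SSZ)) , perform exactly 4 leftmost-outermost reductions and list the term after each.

Answer: after 4 steps: S(S(S(mul(Z, SSZ))))

Reduction:
  start: add(SSSZ, mul(Z, SSZ))
  →1  S(add(SSZ, mul(Z, SSZ)))
  →2  S(S(add(SZ, mul(Z, SSZ))))
  →3  S(S(S(add(Z, mul(Z, SSZ)))))
  →4  S(S(S(mul(Z, SSZ))))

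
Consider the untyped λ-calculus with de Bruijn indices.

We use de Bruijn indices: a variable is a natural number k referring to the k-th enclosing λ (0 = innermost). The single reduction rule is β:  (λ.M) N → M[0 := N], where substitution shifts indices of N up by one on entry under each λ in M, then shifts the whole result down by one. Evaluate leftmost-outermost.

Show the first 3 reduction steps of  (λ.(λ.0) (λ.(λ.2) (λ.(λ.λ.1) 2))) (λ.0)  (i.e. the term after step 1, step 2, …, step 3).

  start: (λ.(λ.0) (λ.(λ.2) (λ.(λ.λ.1) 2))) (λ.0)
  step 1: (λ.0) (λ.(λ.λ.0) (λ.(λ.λ.1) (λ.0)))
  step 2: λ.(λ.λ.0) (λ.(λ.λ.1) (λ.0))
  step 3: λ.λ.0

Answer: after 3 steps: λ.λ.0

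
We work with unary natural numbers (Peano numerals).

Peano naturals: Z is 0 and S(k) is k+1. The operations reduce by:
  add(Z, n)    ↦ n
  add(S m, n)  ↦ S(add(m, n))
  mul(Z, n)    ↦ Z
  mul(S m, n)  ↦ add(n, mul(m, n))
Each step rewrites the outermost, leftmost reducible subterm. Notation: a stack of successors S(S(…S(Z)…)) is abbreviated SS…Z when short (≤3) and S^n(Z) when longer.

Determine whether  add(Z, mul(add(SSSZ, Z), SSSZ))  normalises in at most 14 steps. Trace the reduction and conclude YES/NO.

Answer: NO — after 14 steps the term is S(S(S(S(S(S(mul(S(add(Z, Z)), SSSZ))))))), not yet normal

Derivation:
  start: add(Z, mul(add(SSSZ, Z), SSSZ))
  step 1: mul(add(SSSZ, Z), SSSZ)
  step 2: mul(S(add(SSZ, Z)), SSSZ)
  step 3: add(SSSZ, mul(add(SSZ, Z), SSSZ))
  step 4: S(add(SSZ, mul(add(SSZ, Z), SSSZ)))
  step 5: S(S(add(SZ, mul(add(SSZ, Z), SSSZ))))
  step 6: S(S(S(add(Z, mul(add(SSZ, Z), SSSZ)))))
  step 7: S(S(S(mul(add(SSZ, Z), SSSZ))))
  step 8: S(S(S(mul(S(add(SZ, Z)), SSSZ))))
  step 9: S(S(S(add(SSSZ, mul(add(SZ, Z), SSSZ)))))
  step 10: S(S(S(S(add(SSZ, mul(add(SZ, Z), SSSZ))))))
  step 11: S(S(S(S(S(add(SZ, mul(add(SZ, Z), SSSZ)))))))
  step 12: S(S(S(S(S(S(add(Z, mul(add(SZ, Z), SSSZ))))))))
  step 13: S(S(S(S(S(S(mul(add(SZ, Z), SSSZ)))))))
  step 14: S(S(S(S(S(S(mul(S(add(Z, Z)), SSSZ)))))))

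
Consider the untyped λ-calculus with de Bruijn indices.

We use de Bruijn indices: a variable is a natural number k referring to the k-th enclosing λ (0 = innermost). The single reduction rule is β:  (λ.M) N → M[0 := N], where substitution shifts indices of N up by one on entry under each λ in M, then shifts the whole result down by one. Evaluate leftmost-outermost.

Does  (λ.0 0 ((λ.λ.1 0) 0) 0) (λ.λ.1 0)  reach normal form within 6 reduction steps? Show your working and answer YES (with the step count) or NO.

Answer: NO — after 6 steps the term is (λ.(λ.λ.1 0) 0) (λ.λ.1 0), not yet normal

Reduction:
  start: (λ.0 0 ((λ.λ.1 0) 0) 0) (λ.λ.1 0)
  step 1: (λ.λ.1 0) (λ.λ.1 0) ((λ.λ.1 0) (λ.λ.1 0)) (λ.λ.1 0)
  step 2: (λ.(λ.λ.1 0) 0) ((λ.λ.1 0) (λ.λ.1 0)) (λ.λ.1 0)
  step 3: (λ.λ.1 0) ((λ.λ.1 0) (λ.λ.1 0)) (λ.λ.1 0)
  step 4: (λ.(λ.λ.1 0) (λ.λ.1 0) 0) (λ.λ.1 0)
  step 5: (λ.λ.1 0) (λ.λ.1 0) (λ.λ.1 0)
  step 6: (λ.(λ.λ.1 0) 0) (λ.λ.1 0)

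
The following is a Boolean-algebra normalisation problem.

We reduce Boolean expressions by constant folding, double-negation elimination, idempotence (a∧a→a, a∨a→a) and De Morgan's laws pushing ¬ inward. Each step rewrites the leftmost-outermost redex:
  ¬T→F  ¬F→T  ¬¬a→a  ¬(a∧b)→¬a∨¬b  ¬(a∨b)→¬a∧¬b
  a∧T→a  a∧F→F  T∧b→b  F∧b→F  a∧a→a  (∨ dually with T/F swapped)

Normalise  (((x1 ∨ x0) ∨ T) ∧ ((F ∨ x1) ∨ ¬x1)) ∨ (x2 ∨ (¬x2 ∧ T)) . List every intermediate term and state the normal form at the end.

  start: (((x1 ∨ x0) ∨ T) ∧ ((F ∨ x1) ∨ ¬x1)) ∨ (x2 ∨ (¬x2 ∧ T))
  →1  (T ∧ ((F ∨ x1) ∨ ¬x1)) ∨ (x2 ∨ (¬x2 ∧ T))
  →2  ((F ∨ x1) ∨ ¬x1) ∨ (x2 ∨ (¬x2 ∧ T))
  →3  (x1 ∨ ¬x1) ∨ (x2 ∨ (¬x2 ∧ T))
  →4  (x1 ∨ ¬x1) ∨ (x2 ∨ ¬x2)

Answer: normal form = (x1 ∨ ¬x1) ∨ (x2 ∨ ¬x2)  (in 4 steps)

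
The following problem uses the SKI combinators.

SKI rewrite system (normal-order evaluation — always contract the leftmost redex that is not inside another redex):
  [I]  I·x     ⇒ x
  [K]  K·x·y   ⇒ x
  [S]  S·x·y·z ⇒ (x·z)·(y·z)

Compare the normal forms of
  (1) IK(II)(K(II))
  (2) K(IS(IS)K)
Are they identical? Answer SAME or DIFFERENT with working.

Term A:
  start: IK(II)(K(II))
  [1] K(II)(K(II))
  [2] II
  [3] I

Term B:
  start: K(IS(IS)K)
  [1] K(S(IS)K)
  [2] K(SSK)

Answer: DIFFERENT — A ⇓ I, B ⇓ K(SSK)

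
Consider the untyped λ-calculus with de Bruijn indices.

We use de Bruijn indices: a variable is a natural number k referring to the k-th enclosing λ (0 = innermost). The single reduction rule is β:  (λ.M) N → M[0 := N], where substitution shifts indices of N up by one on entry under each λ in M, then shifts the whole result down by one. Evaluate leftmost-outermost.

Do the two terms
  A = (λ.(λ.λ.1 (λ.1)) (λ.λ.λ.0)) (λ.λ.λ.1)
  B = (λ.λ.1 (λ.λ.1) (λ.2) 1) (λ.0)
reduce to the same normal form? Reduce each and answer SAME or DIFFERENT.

Term A:
  start: (λ.(λ.λ.1 (λ.1)) (λ.λ.λ.0)) (λ.λ.λ.1)
  [1] (λ.λ.1 (λ.1)) (λ.λ.λ.0)
  [2] λ.(λ.λ.λ.0) (λ.1)
  [3] λ.λ.λ.0

Term B:
  start: (λ.λ.1 (λ.λ.1) (λ.2) 1) (λ.0)
  [1] λ.(λ.0) (λ.λ.1) (λ.λ.0) (λ.0)
  [2] λ.(λ.λ.1) (λ.λ.0) (λ.0)
  [3] λ.(λ.λ.λ.0) (λ.0)
  [4] λ.λ.λ.0

Answer: SAME — A ⇓ λ.λ.λ.0, B ⇓ λ.λ.λ.0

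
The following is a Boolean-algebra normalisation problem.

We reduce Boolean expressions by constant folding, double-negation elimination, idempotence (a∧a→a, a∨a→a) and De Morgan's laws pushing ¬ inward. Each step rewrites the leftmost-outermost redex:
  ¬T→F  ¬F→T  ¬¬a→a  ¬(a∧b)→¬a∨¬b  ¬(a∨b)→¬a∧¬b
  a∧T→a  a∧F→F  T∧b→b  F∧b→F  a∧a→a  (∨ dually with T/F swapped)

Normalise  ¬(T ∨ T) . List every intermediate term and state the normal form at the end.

  start: ¬(T ∨ T)
  step 1: ¬T ∧ ¬T
  step 2: ¬T
  step 3: F

Answer: normal form = F  (in 3 steps)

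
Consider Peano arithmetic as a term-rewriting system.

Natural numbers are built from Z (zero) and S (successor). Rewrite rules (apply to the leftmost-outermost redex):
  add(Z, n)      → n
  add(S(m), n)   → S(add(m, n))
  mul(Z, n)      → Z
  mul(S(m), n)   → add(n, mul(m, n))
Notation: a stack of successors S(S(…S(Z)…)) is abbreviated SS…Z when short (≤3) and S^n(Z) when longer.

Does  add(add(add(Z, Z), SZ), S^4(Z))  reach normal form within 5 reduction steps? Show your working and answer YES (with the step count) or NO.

Answer: YES — reaches normal form S^5(Z) in 4 ≤ 5 steps

Working:
  start: add(add(add(Z, Z), SZ), S^4(Z))
  →1  add(add(Z, SZ), S^4(Z))
  →2  add(SZ, S^4(Z))
  →3  S(add(Z, S^4(Z)))
  →4  S^5(Z)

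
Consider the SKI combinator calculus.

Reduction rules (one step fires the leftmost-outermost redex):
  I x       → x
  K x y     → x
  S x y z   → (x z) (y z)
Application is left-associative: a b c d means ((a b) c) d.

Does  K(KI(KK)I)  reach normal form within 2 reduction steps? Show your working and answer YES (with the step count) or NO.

  start: K(KI(KK)I)
  →1  K(II)
  →2  KI

Answer: YES — reaches normal form KI in 2 ≤ 2 steps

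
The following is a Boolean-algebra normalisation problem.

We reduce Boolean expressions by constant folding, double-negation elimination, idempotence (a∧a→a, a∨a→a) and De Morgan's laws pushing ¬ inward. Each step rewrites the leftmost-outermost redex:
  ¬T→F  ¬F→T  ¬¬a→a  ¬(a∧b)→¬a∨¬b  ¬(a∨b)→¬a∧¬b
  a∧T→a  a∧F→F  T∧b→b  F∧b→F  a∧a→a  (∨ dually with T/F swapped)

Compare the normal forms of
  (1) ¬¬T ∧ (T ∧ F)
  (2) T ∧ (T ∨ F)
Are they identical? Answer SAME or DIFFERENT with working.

Term A:
  start: ¬¬T ∧ (T ∧ F)
  [1] T ∧ (T ∧ F)
  [2] T ∧ F
  [3] F

Term B:
  start: T ∧ (T ∨ F)
  [1] T ∨ F
  [2] T

Answer: DIFFERENT — A ⇓ F, B ⇓ T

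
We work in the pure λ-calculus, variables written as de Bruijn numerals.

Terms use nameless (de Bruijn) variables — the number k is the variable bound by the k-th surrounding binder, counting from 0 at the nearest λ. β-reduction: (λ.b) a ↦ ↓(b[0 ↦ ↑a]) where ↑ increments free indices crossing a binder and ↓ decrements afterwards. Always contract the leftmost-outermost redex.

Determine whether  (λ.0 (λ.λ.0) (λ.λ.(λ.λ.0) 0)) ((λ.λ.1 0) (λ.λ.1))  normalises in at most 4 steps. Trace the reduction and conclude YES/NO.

Answer: NO — after 4 steps the term is (λ.λ.λ.0) (λ.λ.(λ.λ.0) 0), not yet normal

Working:
  start: (λ.0 (λ.λ.0) (λ.λ.(λ.λ.0) 0)) ((λ.λ.1 0) (λ.λ.1))
  [1] (λ.λ.1 0) (λ.λ.1) (λ.λ.0) (λ.λ.(λ.λ.0) 0)
  [2] (λ.(λ.λ.1) 0) (λ.λ.0) (λ.λ.(λ.λ.0) 0)
  [3] (λ.λ.1) (λ.λ.0) (λ.λ.(λ.λ.0) 0)
  [4] (λ.λ.λ.0) (λ.λ.(λ.λ.0) 0)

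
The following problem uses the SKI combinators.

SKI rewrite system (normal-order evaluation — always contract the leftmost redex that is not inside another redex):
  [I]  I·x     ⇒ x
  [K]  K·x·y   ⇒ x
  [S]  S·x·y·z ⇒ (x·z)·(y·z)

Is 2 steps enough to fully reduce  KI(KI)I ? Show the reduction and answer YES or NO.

Answer: YES — reaches normal form I in 2 ≤ 2 steps

Working:
  start: KI(KI)I
  →1  II
  →2  I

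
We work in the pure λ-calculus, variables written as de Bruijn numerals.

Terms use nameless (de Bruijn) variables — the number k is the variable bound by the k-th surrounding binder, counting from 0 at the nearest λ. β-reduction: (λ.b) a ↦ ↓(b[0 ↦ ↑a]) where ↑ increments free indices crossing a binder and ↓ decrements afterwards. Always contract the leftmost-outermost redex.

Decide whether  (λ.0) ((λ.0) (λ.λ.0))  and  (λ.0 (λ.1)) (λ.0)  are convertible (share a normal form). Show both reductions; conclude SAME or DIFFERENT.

Answer: SAME — A ⇓ λ.λ.0, B ⇓ λ.λ.0

Reduction:
Term A:
  start: (λ.0) ((λ.0) (λ.λ.0))
  →1  (λ.0) (λ.λ.0)
  →2  λ.λ.0

Term B:
  start: (λ.0 (λ.1)) (λ.0)
  →1  (λ.0) (λ.λ.0)
  →2  λ.λ.0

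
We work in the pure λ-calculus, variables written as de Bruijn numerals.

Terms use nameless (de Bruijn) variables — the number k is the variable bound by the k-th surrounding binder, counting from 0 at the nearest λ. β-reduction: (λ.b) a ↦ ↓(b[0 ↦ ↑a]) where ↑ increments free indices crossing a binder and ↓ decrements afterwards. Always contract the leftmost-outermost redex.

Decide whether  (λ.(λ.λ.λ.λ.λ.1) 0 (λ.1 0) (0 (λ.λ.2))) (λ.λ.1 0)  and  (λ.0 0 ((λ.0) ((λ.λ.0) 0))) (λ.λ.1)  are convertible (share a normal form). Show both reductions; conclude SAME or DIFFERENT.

Term A:
  start: (λ.(λ.λ.λ.λ.λ.1) 0 (λ.1 0) (0 (λ.λ.2))) (λ.λ.1 0)
  step 1: (λ.λ.λ.λ.λ.1) (λ.λ.1 0) (λ.(λ.λ.1 0) 0) ((λ.λ.1 0) (λ.λ.λ.λ.1 0))
  step 2: (λ.λ.λ.λ.1) (λ.(λ.λ.1 0) 0) ((λ.λ.1 0) (λ.λ.λ.λ.1 0))
  step 3: (λ.λ.λ.1) ((λ.λ.1 0) (λ.λ.λ.λ.1 0))
  step 4: λ.λ.1

Term B:
  start: (λ.0 0 ((λ.0) ((λ.λ.0) 0))) (λ.λ.1)
  step 1: (λ.λ.1) (λ.λ.1) ((λ.0) ((λ.λ.0) (λ.λ.1)))
  step 2: (λ.λ.λ.1) ((λ.0) ((λ.λ.0) (λ.λ.1)))
  step 3: λ.λ.1

Answer: SAME — A ⇓ λ.λ.1, B ⇓ λ.λ.1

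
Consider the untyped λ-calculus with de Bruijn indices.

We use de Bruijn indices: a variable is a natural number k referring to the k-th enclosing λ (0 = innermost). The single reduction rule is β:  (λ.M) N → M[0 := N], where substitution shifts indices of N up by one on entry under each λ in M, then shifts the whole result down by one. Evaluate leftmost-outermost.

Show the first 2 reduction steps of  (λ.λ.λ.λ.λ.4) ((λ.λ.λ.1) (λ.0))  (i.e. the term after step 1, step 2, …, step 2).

Answer: after 2 steps: λ.λ.λ.λ.λ.λ.1

Reduction:
  start: (λ.λ.λ.λ.λ.4) ((λ.λ.λ.1) (λ.0))
  step 1: λ.λ.λ.λ.(λ.λ.λ.1) (λ.0)
  step 2: λ.λ.λ.λ.λ.λ.1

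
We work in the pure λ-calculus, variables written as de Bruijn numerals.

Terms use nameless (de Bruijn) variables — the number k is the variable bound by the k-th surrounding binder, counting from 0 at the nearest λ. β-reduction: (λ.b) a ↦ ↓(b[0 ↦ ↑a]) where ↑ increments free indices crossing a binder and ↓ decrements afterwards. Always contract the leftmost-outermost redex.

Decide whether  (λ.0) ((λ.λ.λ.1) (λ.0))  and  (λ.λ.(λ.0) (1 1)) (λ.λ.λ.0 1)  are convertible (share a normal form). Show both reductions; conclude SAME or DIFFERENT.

Term A:
  start: (λ.0) ((λ.λ.λ.1) (λ.0))
  step 1: (λ.λ.λ.1) (λ.0)
  step 2: λ.λ.1

Term B:
  start: (λ.λ.(λ.0) (1 1)) (λ.λ.λ.0 1)
  step 1: λ.(λ.0) ((λ.λ.λ.0 1) (λ.λ.λ.0 1))
  step 2: λ.(λ.λ.λ.0 1) (λ.λ.λ.0 1)
  step 3: λ.λ.λ.0 1

Answer: DIFFERENT — A ⇓ λ.λ.1, B ⇓ λ.λ.λ.0 1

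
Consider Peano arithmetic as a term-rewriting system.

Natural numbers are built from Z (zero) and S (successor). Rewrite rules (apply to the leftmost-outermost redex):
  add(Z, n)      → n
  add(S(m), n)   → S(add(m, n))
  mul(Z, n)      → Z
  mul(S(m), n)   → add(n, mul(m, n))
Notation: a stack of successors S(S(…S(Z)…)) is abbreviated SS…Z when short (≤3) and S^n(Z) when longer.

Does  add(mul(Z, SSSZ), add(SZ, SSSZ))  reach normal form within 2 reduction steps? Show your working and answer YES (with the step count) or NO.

  start: add(mul(Z, SSSZ), add(SZ, SSSZ))
  →1  add(Z, add(SZ, SSSZ))
  →2  add(SZ, SSSZ)

Answer: NO — after 2 steps the term is add(SZ, SSSZ), not yet normal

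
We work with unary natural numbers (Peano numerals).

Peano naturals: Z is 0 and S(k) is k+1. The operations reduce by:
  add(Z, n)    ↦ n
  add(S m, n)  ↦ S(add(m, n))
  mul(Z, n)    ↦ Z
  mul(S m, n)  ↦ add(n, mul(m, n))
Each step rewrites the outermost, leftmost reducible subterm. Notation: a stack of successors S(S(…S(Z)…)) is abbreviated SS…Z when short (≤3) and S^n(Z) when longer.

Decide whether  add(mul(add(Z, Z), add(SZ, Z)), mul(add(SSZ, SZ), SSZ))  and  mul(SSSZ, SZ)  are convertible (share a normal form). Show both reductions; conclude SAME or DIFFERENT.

Term A:
  start: add(mul(add(Z, Z), add(SZ, Z)), mul(add(SSZ, SZ), SSZ))
  step 1: add(mul(Z, add(SZ, Z)), mul(add(SSZ, SZ), SSZ))
  step 2: add(Z, mul(add(SSZ, SZ), SSZ))
  step 3: mul(add(SSZ, SZ), SSZ)
  step 4: mul(S(add(SZ, SZ)), SSZ)
  step 5: add(SSZ, mul(add(SZ, SZ), SSZ))
  step 6: S(add(SZ, mul(add(SZ, SZ), SSZ)))
  step 7: S(S(add(Z, mul(add(SZ, SZ), SSZ))))
  step 8: S(S(mul(add(SZ, SZ), SSZ)))
  step 9: S(S(mul(S(add(Z, SZ)), SSZ)))
  step 10: S(S(add(SSZ, mul(add(Z, SZ), SSZ))))
  step 11: S(S(S(add(SZ, mul(add(Z, SZ), SSZ)))))
  step 12: S(S(S(S(add(Z, mul(add(Z, SZ), SSZ))))))
  step 13: S(S(S(S(mul(add(Z, SZ), SSZ)))))
  step 14: S(S(S(S(mul(SZ, SSZ)))))
  step 15: S(S(S(S(add(SSZ, mul(Z, SSZ))))))
  step 16: S(S(S(S(S(add(SZ, mul(Z, SSZ)))))))
  step 17: S(S(S(S(S(S(add(Z, mul(Z, SSZ))))))))
  step 18: S(S(S(S(S(S(mul(Z, SSZ)))))))
  step 19: S^6(Z)

Term B:
  start: mul(SSSZ, SZ)
  step 1: add(SZ, mul(SSZ, SZ))
  step 2: S(add(Z, mul(SSZ, SZ)))
  step 3: S(mul(SSZ, SZ))
  step 4: S(add(SZ, mul(SZ, SZ)))
  step 5: S(S(add(Z, mul(SZ, SZ))))
  step 6: S(S(mul(SZ, SZ)))
  step 7: S(S(add(SZ, mul(Z, SZ))))
  step 8: S(S(S(add(Z, mul(Z, SZ)))))
  step 9: S(S(S(mul(Z, SZ))))
  step 10: SSSZ

Answer: DIFFERENT — A ⇓ S^6(Z), B ⇓ SSSZ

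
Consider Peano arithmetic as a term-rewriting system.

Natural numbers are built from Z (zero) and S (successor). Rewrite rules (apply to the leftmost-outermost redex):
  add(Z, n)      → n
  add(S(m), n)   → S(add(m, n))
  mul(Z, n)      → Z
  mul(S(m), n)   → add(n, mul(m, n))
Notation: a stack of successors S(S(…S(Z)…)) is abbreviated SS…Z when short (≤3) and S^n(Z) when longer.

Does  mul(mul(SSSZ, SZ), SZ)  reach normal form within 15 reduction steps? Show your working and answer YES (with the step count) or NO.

Answer: NO — after 15 steps the term is S(S(add(SZ, mul(add(Z, mul(Z, SZ)), SZ)))), not yet normal

Derivation:
  start: mul(mul(SSSZ, SZ), SZ)
  →1  mul(add(SZ, mul(SSZ, SZ)), SZ)
  →2  mul(S(add(Z, mul(SSZ, SZ))), SZ)
  →3  add(SZ, mul(add(Z, mul(SSZ, SZ)), SZ))
  →4  S(add(Z, mul(add(Z, mul(SSZ, SZ)), SZ)))
  →5  S(mul(add(Z, mul(SSZ, SZ)), SZ))
  →6  S(mul(mul(SSZ, SZ), SZ))
  →7  S(mul(add(SZ, mul(SZ, SZ)), SZ))
  →8  S(mul(S(add(Z, mul(SZ, SZ))), SZ))
  →9  S(add(SZ, mul(add(Z, mul(SZ, SZ)), SZ)))
  →10  S(S(add(Z, mul(add(Z, mul(SZ, SZ)), SZ))))
  →11  S(S(mul(add(Z, mul(SZ, SZ)), SZ)))
  →12  S(S(mul(mul(SZ, SZ), SZ)))
  →13  S(S(mul(add(SZ, mul(Z, SZ)), SZ)))
  →14  S(S(mul(S(add(Z, mul(Z, SZ))), SZ)))
  →15  S(S(add(SZ, mul(add(Z, mul(Z, SZ)), SZ))))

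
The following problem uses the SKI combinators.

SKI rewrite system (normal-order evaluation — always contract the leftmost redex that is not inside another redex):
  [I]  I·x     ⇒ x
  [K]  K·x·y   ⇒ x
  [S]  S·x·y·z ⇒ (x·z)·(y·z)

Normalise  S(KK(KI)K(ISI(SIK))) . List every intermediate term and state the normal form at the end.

  start: S(KK(KI)K(ISI(SIK)))
  →1  S(KK(ISI(SIK)))
  →2  SK

Answer: normal form = SK  (in 2 steps)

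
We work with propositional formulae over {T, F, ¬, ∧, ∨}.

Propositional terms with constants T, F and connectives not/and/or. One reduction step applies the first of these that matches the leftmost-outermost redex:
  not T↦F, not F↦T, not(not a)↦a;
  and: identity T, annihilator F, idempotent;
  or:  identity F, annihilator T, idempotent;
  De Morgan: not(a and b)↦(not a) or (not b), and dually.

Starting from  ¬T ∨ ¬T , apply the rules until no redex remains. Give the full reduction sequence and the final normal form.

  start: ¬T ∨ ¬T
  →1  ¬T
  →2  F

Answer: normal form = F  (in 2 steps)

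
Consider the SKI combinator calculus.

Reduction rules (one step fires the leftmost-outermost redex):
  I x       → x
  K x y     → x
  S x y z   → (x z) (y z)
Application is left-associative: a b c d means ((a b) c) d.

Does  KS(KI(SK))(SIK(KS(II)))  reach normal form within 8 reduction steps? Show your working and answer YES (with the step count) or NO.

  start: KS(KI(SK))(SIK(KS(II)))
  [1] S(SIK(KS(II)))
  [2] S(I(KS(II))(K(KS(II))))
  [3] S(KS(II)(K(KS(II))))
  [4] S(S(K(KS(II))))
  [5] S(S(KS))

Answer: YES — reaches normal form S(S(KS)) in 5 ≤ 8 steps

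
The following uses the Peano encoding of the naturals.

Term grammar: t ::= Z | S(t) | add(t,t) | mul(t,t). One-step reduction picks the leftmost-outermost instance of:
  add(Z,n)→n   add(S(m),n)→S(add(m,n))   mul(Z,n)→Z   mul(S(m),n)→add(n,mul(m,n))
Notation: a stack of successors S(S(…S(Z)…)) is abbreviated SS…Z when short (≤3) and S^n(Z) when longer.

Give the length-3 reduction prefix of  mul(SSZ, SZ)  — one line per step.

Answer: after 3 steps: S(mul(SZ, SZ))

Derivation:
  start: mul(SSZ, SZ)
  step 1: add(SZ, mul(SZ, SZ))
  step 2: S(add(Z, mul(SZ, SZ)))
  step 3: S(mul(SZ, SZ))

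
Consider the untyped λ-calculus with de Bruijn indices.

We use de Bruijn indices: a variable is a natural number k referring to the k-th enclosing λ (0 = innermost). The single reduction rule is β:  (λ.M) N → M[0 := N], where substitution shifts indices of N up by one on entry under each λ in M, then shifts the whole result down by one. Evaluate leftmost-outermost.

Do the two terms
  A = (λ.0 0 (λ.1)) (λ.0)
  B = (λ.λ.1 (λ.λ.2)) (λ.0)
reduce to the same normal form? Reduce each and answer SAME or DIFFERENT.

Answer: DIFFERENT — A ⇓ λ.λ.0, B ⇓ λ.λ.λ.2

Working:
Term A:
  start: (λ.0 0 (λ.1)) (λ.0)
  →1  (λ.0) (λ.0) (λ.λ.0)
  →2  (λ.0) (λ.λ.0)
  →3  λ.λ.0

Term B:
  start: (λ.λ.1 (λ.λ.2)) (λ.0)
  →1  λ.(λ.0) (λ.λ.2)
  →2  λ.λ.λ.2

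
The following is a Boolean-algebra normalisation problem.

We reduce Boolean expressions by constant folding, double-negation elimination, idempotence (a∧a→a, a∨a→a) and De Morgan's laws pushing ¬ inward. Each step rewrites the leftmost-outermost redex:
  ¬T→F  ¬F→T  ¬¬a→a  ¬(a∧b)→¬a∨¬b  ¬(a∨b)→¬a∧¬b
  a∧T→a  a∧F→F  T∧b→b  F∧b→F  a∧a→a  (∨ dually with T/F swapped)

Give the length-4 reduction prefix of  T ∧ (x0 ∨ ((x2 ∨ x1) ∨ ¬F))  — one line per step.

  start: T ∧ (x0 ∨ ((x2 ∨ x1) ∨ ¬F))
  [1] x0 ∨ ((x2 ∨ x1) ∨ ¬F)
  [2] x0 ∨ ((x2 ∨ x1) ∨ T)
  [3] x0 ∨ T
  [4] T

Answer: after 4 steps: T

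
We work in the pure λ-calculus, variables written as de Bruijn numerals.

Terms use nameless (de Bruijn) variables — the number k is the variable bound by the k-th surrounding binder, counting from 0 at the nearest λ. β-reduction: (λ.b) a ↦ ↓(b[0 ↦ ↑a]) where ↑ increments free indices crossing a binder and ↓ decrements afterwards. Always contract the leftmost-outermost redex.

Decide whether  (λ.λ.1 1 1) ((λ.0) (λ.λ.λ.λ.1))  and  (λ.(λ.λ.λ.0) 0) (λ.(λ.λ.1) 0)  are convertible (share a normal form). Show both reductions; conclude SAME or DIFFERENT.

Answer: DIFFERENT — A ⇓ λ.λ.λ.1, B ⇓ λ.λ.0

Working:
Term A:
  start: (λ.λ.1 1 1) ((λ.0) (λ.λ.λ.λ.1))
  [1] λ.(λ.0) (λ.λ.λ.λ.1) ((λ.0) (λ.λ.λ.λ.1)) ((λ.0) (λ.λ.λ.λ.1))
  [2] λ.(λ.λ.λ.λ.1) ((λ.0) (λ.λ.λ.λ.1)) ((λ.0) (λ.λ.λ.λ.1))
  [3] λ.(λ.λ.λ.1) ((λ.0) (λ.λ.λ.λ.1))
  [4] λ.λ.λ.1

Term B:
  start: (λ.(λ.λ.λ.0) 0) (λ.(λ.λ.1) 0)
  [1] (λ.λ.λ.0) (λ.(λ.λ.1) 0)
  [2] λ.λ.0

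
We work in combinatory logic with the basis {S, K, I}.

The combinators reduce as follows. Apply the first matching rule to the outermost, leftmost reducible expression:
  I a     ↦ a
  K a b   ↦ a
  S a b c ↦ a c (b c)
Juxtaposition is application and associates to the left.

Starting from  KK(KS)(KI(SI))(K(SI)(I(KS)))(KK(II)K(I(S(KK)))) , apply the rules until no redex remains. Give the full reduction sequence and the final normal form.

Answer: normal form = K  (in 6 steps)

Reduction:
  start: KK(KS)(KI(SI))(K(SI)(I(KS)))(KK(II)K(I(S(KK))))
  →1  K(KI(SI))(K(SI)(I(KS)))(KK(II)K(I(S(KK))))
  →2  KI(SI)(KK(II)K(I(S(KK))))
  →3  I(KK(II)K(I(S(KK))))
  →4  KK(II)K(I(S(KK)))
  →5  KK(I(S(KK)))
  →6  K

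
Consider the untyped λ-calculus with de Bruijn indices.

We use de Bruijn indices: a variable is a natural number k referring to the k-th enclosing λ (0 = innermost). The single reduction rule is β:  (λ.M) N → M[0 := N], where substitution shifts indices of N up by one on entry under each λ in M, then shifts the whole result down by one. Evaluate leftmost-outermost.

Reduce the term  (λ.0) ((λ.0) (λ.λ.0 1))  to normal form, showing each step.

  start: (λ.0) ((λ.0) (λ.λ.0 1))
  [1] (λ.0) (λ.λ.0 1)
  [2] λ.λ.0 1

Answer: normal form = λ.λ.0 1  (in 2 steps)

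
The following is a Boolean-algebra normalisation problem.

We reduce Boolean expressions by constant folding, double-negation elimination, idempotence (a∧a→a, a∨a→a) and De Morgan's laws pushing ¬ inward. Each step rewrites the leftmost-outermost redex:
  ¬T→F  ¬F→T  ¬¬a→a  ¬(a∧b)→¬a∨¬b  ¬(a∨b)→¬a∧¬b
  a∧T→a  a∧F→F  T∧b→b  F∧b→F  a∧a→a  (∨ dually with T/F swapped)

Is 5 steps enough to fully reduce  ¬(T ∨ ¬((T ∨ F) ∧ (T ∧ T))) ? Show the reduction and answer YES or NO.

Answer: YES — reaches normal form F in 3 ≤ 5 steps

Working:
  start: ¬(T ∨ ¬((T ∨ F) ∧ (T ∧ T)))
  [1] ¬T ∧ ¬¬((T ∨ F) ∧ (T ∧ T))
  [2] F ∧ ¬¬((T ∨ F) ∧ (T ∧ T))
  [3] F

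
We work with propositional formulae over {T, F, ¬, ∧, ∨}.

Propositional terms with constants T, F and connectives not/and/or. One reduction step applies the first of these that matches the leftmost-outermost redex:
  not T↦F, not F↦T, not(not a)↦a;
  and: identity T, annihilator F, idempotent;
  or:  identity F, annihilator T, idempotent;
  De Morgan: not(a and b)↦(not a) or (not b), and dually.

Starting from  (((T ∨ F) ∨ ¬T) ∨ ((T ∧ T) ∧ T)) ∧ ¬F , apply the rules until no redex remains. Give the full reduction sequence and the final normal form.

Answer: normal form = T  (in 5 steps)

Working:
  start: (((T ∨ F) ∨ ¬T) ∨ ((T ∧ T) ∧ T)) ∧ ¬F
  →1  ((T ∨ ¬T) ∨ ((T ∧ T) ∧ T)) ∧ ¬F
  →2  (T ∨ ((T ∧ T) ∧ T)) ∧ ¬F
  →3  T ∧ ¬F
  →4  ¬F
  →5  T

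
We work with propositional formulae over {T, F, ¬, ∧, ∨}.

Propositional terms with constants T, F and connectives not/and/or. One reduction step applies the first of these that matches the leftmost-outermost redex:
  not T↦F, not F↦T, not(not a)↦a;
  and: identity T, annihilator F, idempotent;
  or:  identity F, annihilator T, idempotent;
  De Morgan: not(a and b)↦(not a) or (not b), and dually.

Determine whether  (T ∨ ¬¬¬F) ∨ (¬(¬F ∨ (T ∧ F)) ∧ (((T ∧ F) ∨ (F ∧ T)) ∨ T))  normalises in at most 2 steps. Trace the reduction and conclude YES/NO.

Answer: YES — reaches normal form T in 2 ≤ 2 steps

Working:
  start: (T ∨ ¬¬¬F) ∨ (¬(¬F ∨ (T ∧ F)) ∧ (((T ∧ F) ∨ (F ∧ T)) ∨ T))
  [1] T ∨ (¬(¬F ∨ (T ∧ F)) ∧ (((T ∧ F) ∨ (F ∧ T)) ∨ T))
  [2] T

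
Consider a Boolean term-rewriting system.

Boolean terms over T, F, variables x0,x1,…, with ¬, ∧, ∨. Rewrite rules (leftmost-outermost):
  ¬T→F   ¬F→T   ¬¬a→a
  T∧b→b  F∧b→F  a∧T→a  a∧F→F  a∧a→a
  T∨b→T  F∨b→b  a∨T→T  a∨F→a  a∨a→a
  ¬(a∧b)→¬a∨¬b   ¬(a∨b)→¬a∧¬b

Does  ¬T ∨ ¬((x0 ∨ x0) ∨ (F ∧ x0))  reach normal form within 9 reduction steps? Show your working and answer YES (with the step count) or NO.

Answer: YES — reaches normal form ¬x0 in 9 ≤ 9 steps

Derivation:
  start: ¬T ∨ ¬((x0 ∨ x0) ∨ (F ∧ x0))
  [1] F ∨ ¬((x0 ∨ x0) ∨ (F ∧ x0))
  [2] ¬((x0 ∨ x0) ∨ (F ∧ x0))
  [3] ¬(x0 ∨ x0) ∧ ¬(F ∧ x0)
  [4] (¬x0 ∧ ¬x0) ∧ ¬(F ∧ x0)
  [5] ¬x0 ∧ ¬(F ∧ x0)
  [6] ¬x0 ∧ (¬F ∨ ¬x0)
  [7] ¬x0 ∧ (T ∨ ¬x0)
  [8] ¬x0 ∧ T
  [9] ¬x0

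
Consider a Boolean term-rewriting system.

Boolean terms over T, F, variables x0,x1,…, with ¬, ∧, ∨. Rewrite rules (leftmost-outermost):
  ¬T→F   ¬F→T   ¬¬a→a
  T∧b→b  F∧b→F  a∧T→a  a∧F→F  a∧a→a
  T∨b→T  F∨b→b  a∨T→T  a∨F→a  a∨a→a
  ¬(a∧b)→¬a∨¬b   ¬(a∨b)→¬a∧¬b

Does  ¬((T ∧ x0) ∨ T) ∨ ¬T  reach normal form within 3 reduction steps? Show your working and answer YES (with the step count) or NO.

Answer: NO — after 3 steps the term is ((F ∨ ¬x0) ∧ ¬T) ∨ ¬T, not yet normal

Working:
  start: ¬((T ∧ x0) ∨ T) ∨ ¬T
  [1] (¬(T ∧ x0) ∧ ¬T) ∨ ¬T
  [2] ((¬T ∨ ¬x0) ∧ ¬T) ∨ ¬T
  [3] ((F ∨ ¬x0) ∧ ¬T) ∨ ¬T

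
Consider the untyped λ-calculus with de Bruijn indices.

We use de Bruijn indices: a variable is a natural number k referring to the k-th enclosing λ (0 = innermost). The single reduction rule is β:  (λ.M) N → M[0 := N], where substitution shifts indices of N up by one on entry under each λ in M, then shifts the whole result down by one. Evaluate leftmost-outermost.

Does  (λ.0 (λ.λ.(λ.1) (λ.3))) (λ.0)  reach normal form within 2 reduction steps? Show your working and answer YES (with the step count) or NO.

  start: (λ.0 (λ.λ.(λ.1) (λ.3))) (λ.0)
  step 1: (λ.0) (λ.λ.(λ.1) (λ.λ.0))
  step 2: λ.λ.(λ.1) (λ.λ.0)

Answer: NO — after 2 steps the term is λ.λ.(λ.1) (λ.λ.0), not yet normal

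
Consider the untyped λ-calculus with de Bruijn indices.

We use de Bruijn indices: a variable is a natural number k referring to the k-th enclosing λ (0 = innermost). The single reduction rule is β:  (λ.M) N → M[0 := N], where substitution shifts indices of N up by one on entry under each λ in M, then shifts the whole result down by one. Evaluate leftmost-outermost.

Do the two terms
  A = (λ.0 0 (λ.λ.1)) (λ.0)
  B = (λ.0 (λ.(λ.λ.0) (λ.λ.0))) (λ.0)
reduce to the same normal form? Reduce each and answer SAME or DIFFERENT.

Answer: DIFFERENT — A ⇓ λ.λ.1, B ⇓ λ.λ.0

Working:
Term A:
  start: (λ.0 0 (λ.λ.1)) (λ.0)
  →1  (λ.0) (λ.0) (λ.λ.1)
  →2  (λ.0) (λ.λ.1)
  →3  λ.λ.1

Term B:
  start: (λ.0 (λ.(λ.λ.0) (λ.λ.0))) (λ.0)
  →1  (λ.0) (λ.(λ.λ.0) (λ.λ.0))
  →2  λ.(λ.λ.0) (λ.λ.0)
  →3  λ.λ.0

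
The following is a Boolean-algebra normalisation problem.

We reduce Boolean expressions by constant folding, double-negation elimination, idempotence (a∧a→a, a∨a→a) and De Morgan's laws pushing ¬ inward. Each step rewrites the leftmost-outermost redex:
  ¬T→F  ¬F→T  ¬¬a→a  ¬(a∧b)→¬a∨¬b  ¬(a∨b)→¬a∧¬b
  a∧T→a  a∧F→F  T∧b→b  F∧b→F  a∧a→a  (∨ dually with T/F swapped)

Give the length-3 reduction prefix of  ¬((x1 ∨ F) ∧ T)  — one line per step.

Answer: after 3 steps: (¬x1 ∧ T) ∨ ¬T

Derivation:
  start: ¬((x1 ∨ F) ∧ T)
  [1] ¬(x1 ∨ F) ∨ ¬T
  [2] (¬x1 ∧ ¬F) ∨ ¬T
  [3] (¬x1 ∧ T) ∨ ¬T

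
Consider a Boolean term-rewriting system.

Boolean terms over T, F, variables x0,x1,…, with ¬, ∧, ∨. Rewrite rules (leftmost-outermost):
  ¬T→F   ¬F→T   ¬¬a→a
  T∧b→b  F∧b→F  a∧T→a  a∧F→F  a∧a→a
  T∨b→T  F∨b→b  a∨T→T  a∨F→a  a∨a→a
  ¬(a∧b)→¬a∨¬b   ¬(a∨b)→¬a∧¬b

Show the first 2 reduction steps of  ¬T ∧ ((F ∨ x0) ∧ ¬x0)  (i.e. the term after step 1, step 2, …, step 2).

Answer: after 2 steps: F

Reduction:
  start: ¬T ∧ ((F ∨ x0) ∧ ¬x0)
  step 1: F ∧ ((F ∨ x0) ∧ ¬x0)
  step 2: F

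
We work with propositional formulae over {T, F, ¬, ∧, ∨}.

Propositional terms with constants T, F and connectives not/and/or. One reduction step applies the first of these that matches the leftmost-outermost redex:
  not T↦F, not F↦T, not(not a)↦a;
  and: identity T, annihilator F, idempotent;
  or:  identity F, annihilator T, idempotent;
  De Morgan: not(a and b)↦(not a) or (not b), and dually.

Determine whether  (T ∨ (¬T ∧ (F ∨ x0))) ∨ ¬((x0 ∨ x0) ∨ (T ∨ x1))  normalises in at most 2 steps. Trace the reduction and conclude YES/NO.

Answer: YES — reaches normal form T in 2 ≤ 2 steps

Derivation:
  start: (T ∨ (¬T ∧ (F ∨ x0))) ∨ ¬((x0 ∨ x0) ∨ (T ∨ x1))
  →1  T ∨ ¬((x0 ∨ x0) ∨ (T ∨ x1))
  →2  T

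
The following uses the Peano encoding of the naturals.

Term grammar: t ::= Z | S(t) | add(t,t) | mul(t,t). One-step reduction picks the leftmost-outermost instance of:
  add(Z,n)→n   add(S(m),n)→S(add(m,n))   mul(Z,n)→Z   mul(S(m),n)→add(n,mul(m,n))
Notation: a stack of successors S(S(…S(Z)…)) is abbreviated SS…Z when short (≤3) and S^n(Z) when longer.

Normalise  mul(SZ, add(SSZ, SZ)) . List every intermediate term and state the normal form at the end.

  start: mul(SZ, add(SSZ, SZ))
  →1  add(add(SSZ, SZ), mul(Z, add(SSZ, SZ)))
  →2  add(S(add(SZ, SZ)), mul(Z, add(SSZ, SZ)))
  →3  S(add(add(SZ, SZ), mul(Z, add(SSZ, SZ))))
  →4  S(add(S(add(Z, SZ)), mul(Z, add(SSZ, SZ))))
  →5  S(S(add(add(Z, SZ), mul(Z, add(SSZ, SZ)))))
  →6  S(S(add(SZ, mul(Z, add(SSZ, SZ)))))
  →7  S(S(S(add(Z, mul(Z, add(SSZ, SZ))))))
  →8  S(S(S(mul(Z, add(SSZ, SZ)))))
  →9  SSSZ

Answer: normal form = SSSZ  (in 9 steps)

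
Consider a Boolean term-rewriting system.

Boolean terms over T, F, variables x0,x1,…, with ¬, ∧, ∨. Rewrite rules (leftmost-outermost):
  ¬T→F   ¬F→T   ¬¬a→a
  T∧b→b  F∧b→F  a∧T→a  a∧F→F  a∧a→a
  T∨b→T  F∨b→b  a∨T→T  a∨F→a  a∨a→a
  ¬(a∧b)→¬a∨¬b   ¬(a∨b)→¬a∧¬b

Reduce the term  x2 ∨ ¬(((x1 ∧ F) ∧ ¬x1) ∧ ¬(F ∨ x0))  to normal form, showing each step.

  start: x2 ∨ ¬(((x1 ∧ F) ∧ ¬x1) ∧ ¬(F ∨ x0))
  [1] x2 ∨ (¬((x1 ∧ F) ∧ ¬x1) ∨ ¬¬(F ∨ x0))
  [2] x2 ∨ ((¬(x1 ∧ F) ∨ ¬¬x1) ∨ ¬¬(F ∨ x0))
  [3] x2 ∨ (((¬x1 ∨ ¬F) ∨ ¬¬x1) ∨ ¬¬(F ∨ x0))
  [4] x2 ∨ (((¬x1 ∨ T) ∨ ¬¬x1) ∨ ¬¬(F ∨ x0))
  [5] x2 ∨ ((T ∨ ¬¬x1) ∨ ¬¬(F ∨ x0))
  [6] x2 ∨ (T ∨ ¬¬(F ∨ x0))
  [7] x2 ∨ T
  [8] T

Answer: normal form = T  (in 8 steps)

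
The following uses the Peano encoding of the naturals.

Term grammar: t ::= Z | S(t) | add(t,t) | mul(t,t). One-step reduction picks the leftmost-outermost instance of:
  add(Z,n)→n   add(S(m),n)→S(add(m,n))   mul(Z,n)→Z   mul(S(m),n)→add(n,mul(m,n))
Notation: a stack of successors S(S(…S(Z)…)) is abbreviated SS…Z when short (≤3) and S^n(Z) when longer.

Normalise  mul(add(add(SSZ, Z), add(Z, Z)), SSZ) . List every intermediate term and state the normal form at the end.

Answer: normal form = S^4(Z)  (in 16 steps)

Working:
  start: mul(add(add(SSZ, Z), add(Z, Z)), SSZ)
  [1] mul(add(S(add(SZ, Z)), add(Z, Z)), SSZ)
  [2] mul(S(add(add(SZ, Z), add(Z, Z))), SSZ)
  [3] add(SSZ, mul(add(add(SZ, Z), add(Z, Z)), SSZ))
  [4] S(add(SZ, mul(add(add(SZ, Z), add(Z, Z)), SSZ)))
  [5] S(S(add(Z, mul(add(add(SZ, Z), add(Z, Z)), SSZ))))
  [6] S(S(mul(add(add(SZ, Z), add(Z, Z)), SSZ)))
  [7] S(S(mul(add(S(add(Z, Z)), add(Z, Z)), SSZ)))
  [8] S(S(mul(S(add(add(Z, Z), add(Z, Z))), SSZ)))
  [9] S(S(add(SSZ, mul(add(add(Z, Z), add(Z, Z)), SSZ))))
  [10] S(S(S(add(SZ, mul(add(add(Z, Z), add(Z, Z)), SSZ)))))
  [11] S(S(S(S(add(Z, mul(add(add(Z, Z), add(Z, Z)), SSZ))))))
  [12] S(S(S(S(mul(add(add(Z, Z), add(Z, Z)), SSZ)))))
  [13] S(S(S(S(mul(add(Z, add(Z, Z)), SSZ)))))
  [14] S(S(S(S(mul(add(Z, Z), SSZ)))))
  [15] S(S(S(S(mul(Z, SSZ)))))
  [16] S^4(Z)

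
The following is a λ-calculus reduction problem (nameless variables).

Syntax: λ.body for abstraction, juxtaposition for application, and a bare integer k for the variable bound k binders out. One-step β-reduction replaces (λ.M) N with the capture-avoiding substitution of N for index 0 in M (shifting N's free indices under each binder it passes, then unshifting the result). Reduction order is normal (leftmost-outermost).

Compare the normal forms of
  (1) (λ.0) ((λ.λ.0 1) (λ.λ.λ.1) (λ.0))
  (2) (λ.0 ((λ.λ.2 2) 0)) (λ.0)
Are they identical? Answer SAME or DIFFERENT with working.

Term A:
  start: (λ.0) ((λ.λ.0 1) (λ.λ.λ.1) (λ.0))
  step 1: (λ.λ.0 1) (λ.λ.λ.1) (λ.0)
  step 2: (λ.0 (λ.λ.λ.1)) (λ.0)
  step 3: (λ.0) (λ.λ.λ.1)
  step 4: λ.λ.λ.1

Term B:
  start: (λ.0 ((λ.λ.2 2) 0)) (λ.0)
  step 1: (λ.0) ((λ.λ.(λ.0) (λ.0)) (λ.0))
  step 2: (λ.λ.(λ.0) (λ.0)) (λ.0)
  step 3: λ.(λ.0) (λ.0)
  step 4: λ.λ.0

Answer: DIFFERENT — A ⇓ λ.λ.λ.1, B ⇓ λ.λ.0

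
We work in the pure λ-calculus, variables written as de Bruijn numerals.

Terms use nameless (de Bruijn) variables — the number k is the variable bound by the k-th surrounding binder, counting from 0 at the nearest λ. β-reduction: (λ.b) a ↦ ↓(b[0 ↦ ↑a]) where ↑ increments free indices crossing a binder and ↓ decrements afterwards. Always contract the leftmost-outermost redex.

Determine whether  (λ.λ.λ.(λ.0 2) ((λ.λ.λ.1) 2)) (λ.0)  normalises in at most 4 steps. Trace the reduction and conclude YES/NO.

Answer: YES — reaches normal form λ.λ.λ.2 in 4 ≤ 4 steps

Reduction:
  start: (λ.λ.λ.(λ.0 2) ((λ.λ.λ.1) 2)) (λ.0)
  →1  λ.λ.(λ.0 2) ((λ.λ.λ.1) (λ.0))
  →2  λ.λ.(λ.λ.λ.1) (λ.0) 1
  →3  λ.λ.(λ.λ.1) 1
  →4  λ.λ.λ.2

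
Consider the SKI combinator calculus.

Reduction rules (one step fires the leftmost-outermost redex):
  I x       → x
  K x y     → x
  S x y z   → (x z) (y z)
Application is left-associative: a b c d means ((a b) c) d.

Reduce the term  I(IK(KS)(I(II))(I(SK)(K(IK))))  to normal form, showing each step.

  start: I(IK(KS)(I(II))(I(SK)(K(IK))))
  step 1: IK(KS)(I(II))(I(SK)(K(IK)))
  step 2: K(KS)(I(II))(I(SK)(K(IK)))
  step 3: KS(I(SK)(K(IK)))
  step 4: S

Answer: normal form = S  (in 4 steps)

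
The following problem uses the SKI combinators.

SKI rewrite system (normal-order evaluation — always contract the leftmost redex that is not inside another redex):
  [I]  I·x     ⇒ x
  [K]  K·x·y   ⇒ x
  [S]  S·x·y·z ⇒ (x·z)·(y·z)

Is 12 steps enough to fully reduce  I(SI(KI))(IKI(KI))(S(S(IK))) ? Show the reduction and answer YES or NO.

Answer: YES — reaches normal form S(SK) in 9 ≤ 12 steps

Derivation:
  start: I(SI(KI))(IKI(KI))(S(S(IK)))
  [1] SI(KI)(IKI(KI))(S(S(IK)))
  [2] I(IKI(KI))(KI(IKI(KI)))(S(S(IK)))
  [3] IKI(KI)(KI(IKI(KI)))(S(S(IK)))
  [4] KI(KI)(KI(IKI(KI)))(S(S(IK)))
  [5] I(KI(IKI(KI)))(S(S(IK)))
  [6] KI(IKI(KI))(S(S(IK)))
  [7] I(S(S(IK)))
  [8] S(S(IK))
  [9] S(SK)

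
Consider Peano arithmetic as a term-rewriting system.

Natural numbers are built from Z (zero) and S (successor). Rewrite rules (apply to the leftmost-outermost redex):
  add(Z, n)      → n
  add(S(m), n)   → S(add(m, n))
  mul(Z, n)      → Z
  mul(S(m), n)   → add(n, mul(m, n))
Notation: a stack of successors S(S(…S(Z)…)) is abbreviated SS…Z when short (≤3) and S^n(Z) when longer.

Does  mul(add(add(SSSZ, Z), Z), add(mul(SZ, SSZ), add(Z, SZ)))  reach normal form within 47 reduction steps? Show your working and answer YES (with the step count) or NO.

  start: mul(add(add(SSSZ, Z), Z), add(mul(SZ, SSZ), add(Z, SZ)))
  [1] mul(add(S(add(SSZ, Z)), Z), add(mul(SZ, SSZ), add(Z, SZ)))
  [2] mul(S(add(add(SSZ, Z), Z)), add(mul(SZ, SSZ), add(Z, SZ)))
  [3] add(add(mul(SZ, SSZ), add(Z, SZ)), mul(add(add(SSZ, Z), Z), add(mul(SZ, SSZ), add(Z, SZ))))
  [4] add(add(add(SSZ, mul(Z, SSZ)), add(Z, SZ)), mul(add(add(SSZ, Z), Z), add(mul(SZ, SSZ), add(Z, SZ))))
  [5] add(add(S(add(SZ, mul(Z, SSZ))), add(Z, SZ)), mul(add(add(SSZ, Z), Z), add(mul(SZ, SSZ), add(Z, SZ))))
  [6] add(S(add(add(SZ, mul(Z, SSZ)), add(Z, SZ))), mul(add(add(SSZ, Z), Z), add(mul(SZ, SSZ), add(Z, SZ))))
  [7] S(add(add(add(SZ, mul(Z, SSZ)), add(Z, SZ)), mul(add(add(SSZ, Z), Z), add(mul(SZ, SSZ), add(Z, SZ)))))
  [8] S(add(add(S(add(Z, mul(Z, SSZ))), add(Z, SZ)), mul(add(add(SSZ, Z), Z), add(mul(SZ, SSZ), add(Z, SZ)))))
  [9] S(add(S(add(add(Z, mul(Z, SSZ)), add(Z, SZ))), mul(add(add(SSZ, Z), Z), add(mul(SZ, SSZ), add(Z, SZ)))))
  [10] S(S(add(add(add(Z, mul(Z, SSZ)), add(Z, SZ)), mul(add(add(SSZ, Z), Z), add(mul(SZ, SSZ), add(Z, SZ))))))
  [11] S(S(add(add(mul(Z, SSZ), add(Z, SZ)), mul(add(add(SSZ, Z), Z), add(mul(SZ, SSZ), add(Z, SZ))))))
  [12] S(S(add(add(Z, add(Z, SZ)), mul(add(add(SSZ, Z), Z), add(mul(SZ, SSZ), add(Z, SZ))))))
  [13] S(S(add(add(Z, SZ), mul(add(add(SSZ, Z), Z), add(mul(SZ, SSZ), add(Z, SZ))))))
  [14] S(S(add(SZ, mul(add(add(SSZ, Z), Z), add(mul(SZ, SSZ), add(Z, SZ))))))
  [15] S(S(S(add(Z, mul(add(add(SSZ, Z), Z), add(mul(SZ, SSZ), add(Z, SZ)))))))
  [16] S(S(S(mul(add(add(SSZ, Z), Z), add(mul(SZ, SSZ), add(Z, SZ))))))
  [17] S(S(S(mul(add(S(add(SZ, Z)), Z), add(mul(SZ, SSZ), add(Z, SZ))))))
  [18] S(S(S(mul(S(add(add(SZ, Z), Z)), add(mul(SZ, SSZ), add(Z, SZ))))))
  [19] S(S(S(add(add(mul(SZ, SSZ), add(Z, SZ)), mul(add(add(SZ, Z), Z), add(mul(SZ, SSZ), add(Z, SZ)))))))
  [20] S(S(S(add(add(add(SSZ, mul(Z, SSZ)), add(Z, SZ)), mul(add(add(SZ, Z), Z), add(mul(SZ, SSZ), add(Z, SZ)))))))
  [21] S(S(S(add(add(S(add(SZ, mul(Z, SSZ))), add(Z, SZ)), mul(add(add(SZ, Z), Z), add(mul(SZ, SSZ), add(Z, SZ)))))))
  [22] S(S(S(add(S(add(add(SZ, mul(Z, SSZ)), add(Z, SZ))), mul(add(add(SZ, Z), Z), add(mul(SZ, SSZ), add(Z, SZ)))))))
  [23] S(S(S(S(add(add(add(SZ, mul(Z, SSZ)), add(Z, SZ)), mul(add(add(SZ, Z), Z), add(mul(SZ, SSZ), add(Z, SZ))))))))
  [24] S(S(S(S(add(add(S(add(Z, mul(Z, SSZ))), add(Z, SZ)), mul(add(add(SZ, Z), Z), add(mul(SZ, SSZ), add(Z, SZ))))))))
  [25] S(S(S(S(add(S(add(add(Z, mul(Z, SSZ)), add(Z, SZ))), mul(add(add(SZ, Z), Z), add(mul(SZ, SSZ), add(Z, SZ))))))))
  [26] S(S(S(S(S(add(add(add(Z, mul(Z, SSZ)), add(Z, SZ)), mul(add(add(SZ, Z), Z), add(mul(SZ, SSZ), add(Z, SZ)))))))))
  [27] S(S(S(S(S(add(add(mul(Z, SSZ), add(Z, SZ)), mul(add(add(SZ, Z), Z), add(mul(SZ, SSZ), add(Z, SZ)))))))))
  [28] S(S(S(S(S(add(add(Z, add(Z, SZ)), mul(add(add(SZ, Z), Z), add(mul(SZ, SSZ), add(Z, SZ)))))))))
  [29] S(S(S(S(S(add(add(Z, SZ), mul(add(add(SZ, Z), Z), add(mul(SZ, SSZ), add(Z, SZ)))))))))
  [30] S(S(S(S(S(add(SZ, mul(add(add(SZ, Z), Z), add(mul(SZ, SSZ), add(Z, SZ)))))))))
  [31] S(S(S(S(S(S(add(Z, mul(add(add(SZ, Z), Z), add(mul(SZ, SSZ), add(Z, SZ))))))))))
  [32] S(S(S(S(S(S(mul(add(add(SZ, Z), Z), add(mul(SZ, SSZ), add(Z, SZ)))))))))
  [33] S(S(S(S(S(S(mul(add(S(add(Z, Z)), Z), add(mul(SZ, SSZ), add(Z, SZ)))))))))
  [34] S(S(S(S(S(S(mul(S(add(add(Z, Z), Z)), add(mul(SZ, SSZ), add(Z, SZ)))))))))
  [35] S(S(S(S(S(S(add(add(mul(SZ, SSZ), add(Z, SZ)), mul(add(add(Z, Z), Z), add(mul(SZ, SSZ), add(Z, SZ))))))))))
  [36] S(S(S(S(S(S(add(add(add(SSZ, mul(Z, SSZ)), add(Z, SZ)), mul(add(add(Z, Z), Z), add(mul(SZ, SSZ), add(Z, SZ))))))))))
  [37] S(S(S(S(S(S(add(add(S(add(SZ, mul(Z, SSZ))), add(Z, SZ)), mul(add(add(Z, Z), Z), add(mul(SZ, SSZ), add(Z, SZ))))))))))
  [38] S(S(S(S(S(S(add(S(add(add(SZ, mul(Z, SSZ)), add(Z, SZ))), mul(add(add(Z, Z), Z), add(mul(SZ, SSZ), add(Z, SZ))))))))))
  [39] S(S(S(S(S(S(S(add(add(add(SZ, mul(Z, SSZ)), add(Z, SZ)), mul(add(add(Z, Z), Z), add(mul(SZ, SSZ), add(Z, SZ)))))))))))
  [40] S(S(S(S(S(S(S(add(add(S(add(Z, mul(Z, SSZ))), add(Z, SZ)), mul(add(add(Z, Z), Z), add(mul(SZ, SSZ), add(Z, SZ)))))))))))
  [41] S(S(S(S(S(S(S(add(S(add(add(Z, mul(Z, SSZ)), add(Z, SZ))), mul(add(add(Z, Z), Z), add(mul(SZ, SSZ), add(Z, SZ)))))))))))
  [42] S(S(S(S(S(S(S(S(add(add(add(Z, mul(Z, SSZ)), add(Z, SZ)), mul(add(add(Z, Z), Z), add(mul(SZ, SSZ), add(Z, SZ))))))))))))
  [43] S(S(S(S(S(S(S(S(add(add(mul(Z, SSZ), add(Z, SZ)), mul(add(add(Z, Z), Z), add(mul(SZ, SSZ), add(Z, SZ))))))))))))
  [44] S(S(S(S(S(S(S(S(add(add(Z, add(Z, SZ)), mul(add(add(Z, Z), Z), add(mul(SZ, SSZ), add(Z, SZ))))))))))))
  [45] S(S(S(S(S(S(S(S(add(add(Z, SZ), mul(add(add(Z, Z), Z), add(mul(SZ, SSZ), add(Z, SZ))))))))))))
  [46] S(S(S(S(S(S(S(S(add(SZ, mul(add(add(Z, Z), Z), add(mul(SZ, SSZ), add(Z, SZ))))))))))))
  [47] S(S(S(S(S(S(S(S(S(add(Z, mul(add(add(Z, Z), Z), add(mul(SZ, SSZ), add(Z, SZ)))))))))))))

Answer: NO — after 47 steps the term is S(S(S(S(S(S(S(S(S(add(Z, mul(add(add(Z, Z), Z), add(mul(SZ, SSZ), add(Z, SZ))))))))))))), not yet normal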